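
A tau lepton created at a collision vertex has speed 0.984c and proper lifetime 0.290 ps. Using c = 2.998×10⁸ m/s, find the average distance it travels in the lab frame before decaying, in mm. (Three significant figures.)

γ = 1/√(1 − β²) = 1/√(1 − 0.968256) = 1/√0.031744 = 1/0.178168 = 5.6127.
Lab-frame lifetime: Δt = γτ = 5.6127 × 0.290 ps = 1.6277 ps.
Distance: d = vΔt = 0.984 × 2.998×10⁸ m/s × 1.6277×10^-12 s = 4.80×10^-4 m = 0.480 mm.

0.480 mm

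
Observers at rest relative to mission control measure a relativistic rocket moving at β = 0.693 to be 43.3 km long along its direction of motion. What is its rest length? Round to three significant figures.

Lorentz factor: γ = (1 − 0.480249)^(−1/2) = 1.3871.
Proper length: L₀ = γ·L = 1.3871 × 43.3 = 60.1 km.

60.1 km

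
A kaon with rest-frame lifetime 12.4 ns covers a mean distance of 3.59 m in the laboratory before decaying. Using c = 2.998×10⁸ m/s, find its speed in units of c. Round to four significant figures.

0.6947c

Let x = d/(cτ) = 3.590 m / (2.998×10⁸ m/s × 1.240×10^-8 s) = 0.9657. Since d = βγcτ, x = βγ = β/√(1−β²).
Solving: β² = x²/(1+x²) = 0.932576/1.932576 = 0.482556, so β = 0.6947.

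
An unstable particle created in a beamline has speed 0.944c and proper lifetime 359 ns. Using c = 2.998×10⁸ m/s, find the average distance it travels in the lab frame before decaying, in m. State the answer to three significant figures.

Lorentz factor: γ = (1 − 0.891136)^(−1/2) = 3.0308.
Lab-frame lifetime: Δt = γτ = 3.0308 × 359 ns = 1088.1 ns.
Distance: d = vΔt = 0.944 × 2.998×10⁸ m/s × 1.0881×10^-6 s = 308 m.

308 m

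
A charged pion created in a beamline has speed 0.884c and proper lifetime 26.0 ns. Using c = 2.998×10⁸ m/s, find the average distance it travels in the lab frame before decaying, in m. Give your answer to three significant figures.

14.7 m

γ = 1/√(1 − β²) = 1/√(1 − 0.781456) = 1/√0.218544 = 1/0.467487 = 2.1391.
Lab-frame lifetime: Δt = γτ = 2.1391 × 26.0 ns = 55.617 ns.
Distance: d = vΔt = 0.884 × 2.998×10⁸ m/s × 5.5617×10^-8 s = 14.7 m.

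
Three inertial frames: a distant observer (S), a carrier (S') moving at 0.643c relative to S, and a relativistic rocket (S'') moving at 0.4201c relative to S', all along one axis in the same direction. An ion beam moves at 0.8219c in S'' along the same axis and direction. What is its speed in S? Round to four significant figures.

Compose velocities in two stages. Stage 1 (into S'): u₁ = (0.8219+0.4201)/(1+0.8219×0.4201) = 0.92323.
Stage 2 (into S): u = (0.92323+0.643)/(1+0.92323×0.643) = 0.9828, so the speed is 0.9828c.

0.9828c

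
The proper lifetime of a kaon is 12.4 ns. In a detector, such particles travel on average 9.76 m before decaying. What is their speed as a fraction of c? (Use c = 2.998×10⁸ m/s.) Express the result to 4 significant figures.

Let x = d/(cτ) = 9.760 m / (2.998×10⁸ m/s × 1.240×10^-8 s) = 2.6254. Since d = βγcτ, x = βγ = β/√(1−β²).
Solving: β² = x²/(1+x²) = 6.89273/7.89273 = 0.873301, so β = 0.9345.

0.9345c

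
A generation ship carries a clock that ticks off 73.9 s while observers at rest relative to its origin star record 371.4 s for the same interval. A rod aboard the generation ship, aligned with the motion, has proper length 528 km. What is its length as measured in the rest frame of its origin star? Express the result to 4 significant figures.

The time-dilation ratio gives γ = 371.4/73.9 = 5.02571.
L = L₀/γ = 528/5.02571 = 105.1 km.

105.1 km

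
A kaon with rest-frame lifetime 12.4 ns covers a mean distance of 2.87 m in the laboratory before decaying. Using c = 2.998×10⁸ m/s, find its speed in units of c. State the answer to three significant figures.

Let x = d/(cτ) = 2.870 m / (2.998×10⁸ m/s × 1.240×10^-8 s) = 0.77202. Since d = βγcτ, x = βγ = β/√(1−β²).
Solving: β² = x²/(1+x²) = 0.596015/1.596015 = 0.373439, so β = 0.611.

0.611c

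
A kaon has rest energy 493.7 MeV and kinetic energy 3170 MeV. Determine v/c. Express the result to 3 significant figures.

0.991

γ = 1 + K/(mc²) = 1 + 3170/493.7 = 7.4209.
β = √(1 − 1/γ²) = √(1 − 0.0181588) = √0.9818412 = 0.991.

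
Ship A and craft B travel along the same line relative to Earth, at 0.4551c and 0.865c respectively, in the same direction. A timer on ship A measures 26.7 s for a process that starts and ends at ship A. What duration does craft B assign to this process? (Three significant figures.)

36.2 s

Speed of ship A in craft B's frame: u = (v_A − v_B)/(1 − v_A v_B/c²) = (0.4551 − 0.865)/(1 − 0.4551×0.865) = −0.4099/0.6063385 = −0.67603; |u| = 0.67603c.
At |u| = 0.67603c, γ = (1 − 0.457017)^(−1/2) = 1.3571.
Ship A's interval is proper; time dilation gives Δt_B = γΔτ = 1.3571 × 26.7 s = 36.2 s.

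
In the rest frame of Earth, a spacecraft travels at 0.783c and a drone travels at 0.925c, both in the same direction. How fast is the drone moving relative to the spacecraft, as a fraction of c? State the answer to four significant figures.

0.5150c

Transform to the spacecraft's frame: u' = (u − v)/(1 − uv/c²).
u' = (0.925 − 0.783)/(1 − 0.925×0.783) = 0.142/0.275725 = 0.51501.
Speed in the spacecraft's frame: 0.5150c (in the same direction).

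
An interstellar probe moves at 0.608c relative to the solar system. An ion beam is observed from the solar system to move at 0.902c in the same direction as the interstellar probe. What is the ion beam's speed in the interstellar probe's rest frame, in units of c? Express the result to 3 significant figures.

0.651c

Transform to the interstellar probe's frame: u' = (u − v)/(1 − uv/c²).
u' = (0.902 − 0.608)/(1 − 0.902×0.608) = 0.294/0.451584 = 0.65104.
Speed in the interstellar probe's frame: 0.651c (in the same direction).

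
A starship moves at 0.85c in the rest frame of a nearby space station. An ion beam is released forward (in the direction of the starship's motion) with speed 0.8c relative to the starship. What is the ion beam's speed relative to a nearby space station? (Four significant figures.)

Relativistic velocity addition: u = (u' + v)/(1 + u'v/c²), with u' = 0.8c and v = 0.85c.
Numerator: 0.8 + 0.85 = 1.65. Denominator: 1 + (0.8)(0.85) = 1.68.
u = 1.65/1.68 = 0.98214, so the speed is 0.9821c.

0.9821c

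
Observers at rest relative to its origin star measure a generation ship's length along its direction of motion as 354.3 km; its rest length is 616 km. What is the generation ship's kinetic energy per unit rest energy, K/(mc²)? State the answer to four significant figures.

Length contraction gives γ = L₀/L = 616/354.3 = 1.73864.
K/(mc²) = γ − 1 = 1.73864 − 1 = 0.7386.

0.7386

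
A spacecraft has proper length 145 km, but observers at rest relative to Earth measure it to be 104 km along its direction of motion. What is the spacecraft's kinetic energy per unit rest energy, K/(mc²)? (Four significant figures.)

0.3942

Length contraction gives γ = L₀/L = 145/104 = 1.39423.
K/(mc²) = γ − 1 = 1.39423 − 1 = 0.3942.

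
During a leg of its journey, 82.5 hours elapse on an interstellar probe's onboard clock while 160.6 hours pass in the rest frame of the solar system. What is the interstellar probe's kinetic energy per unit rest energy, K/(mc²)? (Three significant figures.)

0.947

From Δt = γΔτ: γ = 160.6/82.5 = 1.94667.
K/(mc²) = γ − 1 = 1.94667 − 1 = 0.947.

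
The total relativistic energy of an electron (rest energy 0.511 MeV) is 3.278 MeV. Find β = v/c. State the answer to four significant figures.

0.9878

Total energy E = γmc² gives γ = 3.278/0.511 = 6.4149.
Hence β = √(1 − 1/γ²) = √(1 − 0.0243008) = √0.9756992 = 0.9878.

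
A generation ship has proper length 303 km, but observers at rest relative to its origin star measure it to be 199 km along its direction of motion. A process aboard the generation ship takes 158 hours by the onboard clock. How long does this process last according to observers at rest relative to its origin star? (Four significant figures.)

240.6 hours

From L = L₀/γ: γ = 303/199 = 1.52261.
Δt = γΔτ = 1.52261 × 158 = 240.6 hours.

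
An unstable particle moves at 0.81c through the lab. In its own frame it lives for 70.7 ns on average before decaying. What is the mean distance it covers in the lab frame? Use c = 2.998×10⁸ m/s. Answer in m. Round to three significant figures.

Lorentz factor: γ = (1 − 0.6561)^(−1/2) = 1.7052.
Lab-frame lifetime: Δt = γτ = 1.7052 × 70.7 ns = 120.56 ns.
Distance: d = vΔt = 0.81 × 2.998×10⁸ m/s × 1.2056×10^-7 s = 29.3 m.

29.3 m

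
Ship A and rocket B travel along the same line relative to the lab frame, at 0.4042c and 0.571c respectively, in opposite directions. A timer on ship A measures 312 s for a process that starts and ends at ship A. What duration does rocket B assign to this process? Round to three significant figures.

511 s

Speed of ship A in rocket B's frame: u = (v_A + v_B)/(1 + v_A v_B/c²) = (0.4042 + 0.571)/(1 + 0.4042×0.571) = 0.9752/1.2307982 = 0.79233; |u| = 0.79233c.
At |u| = 0.79233c, γ = (1 − 0.627787)^(−1/2) = 1.6391.
Ship A's interval is proper; time dilation gives Δt_B = γΔτ = 1.6391 × 312 s = 511 s.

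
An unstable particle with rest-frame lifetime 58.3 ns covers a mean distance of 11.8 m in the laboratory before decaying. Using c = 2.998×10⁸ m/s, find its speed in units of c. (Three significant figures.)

Let x = d/(cτ) = 11.80 m / (2.998×10⁸ m/s × 5.830×10^-8 s) = 0.67512. Since d = βγcτ, x = βγ = β/√(1−β²).
Solving: β² = x²/(1+x²) = 0.455787/1.455787 = 0.313086, so β = 0.560.

0.560c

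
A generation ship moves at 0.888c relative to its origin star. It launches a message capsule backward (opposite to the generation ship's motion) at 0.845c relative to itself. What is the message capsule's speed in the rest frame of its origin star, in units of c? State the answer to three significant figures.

0.172c

In units of c, u = (u' + v)/(1 + u'v) with u' = −0.845 and v = 0.888.
Numerator: −0.845 + 0.888 = 0.043. Denominator: 1 + (−0.845)(0.888) = 0.24964.
u = 0.043/0.24964 = 0.17225, so the speed is 0.172c.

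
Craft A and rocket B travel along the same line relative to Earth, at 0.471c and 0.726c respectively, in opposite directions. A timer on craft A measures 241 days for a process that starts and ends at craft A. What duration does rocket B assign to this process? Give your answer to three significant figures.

533 days

Speed of craft A in rocket B's frame: u = (v_A + v_B)/(1 + v_A v_B/c²) = (0.471 + 0.726)/(1 + 0.471×0.726) = 1.197/1.341946 = 0.89199; |u| = 0.89199c.
γ for this relative speed: γ = 1/√(1 − 0.795646) = 2.2121.
The clock on craft A records proper time, so rocket B measures Δt = γΔτ = 2.2121 × 241 = 533 days.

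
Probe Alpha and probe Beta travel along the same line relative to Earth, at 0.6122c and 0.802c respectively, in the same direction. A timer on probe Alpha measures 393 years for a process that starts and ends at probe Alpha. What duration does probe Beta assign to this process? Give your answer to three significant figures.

424 years

Transform probe Alpha's velocity into probe Beta's frame: (0.6122 − 0.802)/(1 − 0.6122·0.802) = −0.1898/0.5090156, so the relative speed is 0.37288c.
At |u| = 0.37288c, γ = (1 − 0.139039)^(−1/2) = 1.0777.
The clock on probe Alpha records proper time, so probe Beta measures Δt = γΔτ = 1.0777 × 393 = 424 years.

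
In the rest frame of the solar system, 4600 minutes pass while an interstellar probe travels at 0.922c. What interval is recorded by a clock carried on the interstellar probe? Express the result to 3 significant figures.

1780 minutes

γ = 1/√(1 − β²) = 1/√(1 − 0.850084) = 1/√0.149916 = 1/0.38719 = 2.5827.
The moving clock records proper time: Δτ = Δt/γ = 4600/2.5827 = 1780 minutes.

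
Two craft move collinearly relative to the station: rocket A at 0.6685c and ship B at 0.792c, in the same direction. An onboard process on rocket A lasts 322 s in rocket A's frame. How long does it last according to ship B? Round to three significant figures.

The velocity of rocket A relative to ship B is (0.6685 − 0.792)c / (1 − 0.6685×0.792) = −0.26246c; relative speed 0.26246c.
γ for this relative speed: γ = 1/√(1 − 0.0688853) = 1.0363.
The clock on rocket A records proper time, so ship B measures Δt = γΔτ = 1.0363 × 322 = 334 s.

334 s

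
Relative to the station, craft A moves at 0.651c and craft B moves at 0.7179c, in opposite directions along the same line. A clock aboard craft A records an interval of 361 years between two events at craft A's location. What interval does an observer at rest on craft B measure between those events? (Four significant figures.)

The velocity of craft A relative to craft B is (0.651 + 0.7179)c / (1 + 0.651×0.7179) = 0.9329c; relative speed 0.9329c.
At |u| = 0.9329c, γ = (1 − 0.870302)^(−1/2) = 2.7767.
The clock on craft A records proper time, so craft B measures Δt = γΔτ = 2.7767 × 361 = 1002 years.

1002 years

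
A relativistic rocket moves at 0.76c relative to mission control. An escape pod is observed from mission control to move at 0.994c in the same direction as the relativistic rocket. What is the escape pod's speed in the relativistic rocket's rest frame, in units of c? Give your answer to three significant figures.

0.957c

Transform to the relativistic rocket's frame: u' = (u − v)/(1 − uv/c²).
u' = (0.994 − 0.76)/(1 − 0.994×0.76) = 0.234/0.24456 = 0.95682.
Speed in the relativistic rocket's frame: 0.957c (in the same direction).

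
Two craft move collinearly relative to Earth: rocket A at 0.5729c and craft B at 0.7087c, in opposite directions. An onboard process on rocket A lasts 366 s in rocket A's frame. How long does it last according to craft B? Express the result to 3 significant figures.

890 s

Transform rocket A's velocity into craft B's frame: (0.5729 + 0.7087)/(1 + 0.5729·0.7087) = 1.2816/1.40601423, so the relative speed is 0.91151c.
γ for this relative speed: γ = 1/√(1 − 0.83085) = 2.4314.
Rocket A's interval is proper; time dilation gives Δt_B = γΔτ = 2.4314 × 366 s = 890 s.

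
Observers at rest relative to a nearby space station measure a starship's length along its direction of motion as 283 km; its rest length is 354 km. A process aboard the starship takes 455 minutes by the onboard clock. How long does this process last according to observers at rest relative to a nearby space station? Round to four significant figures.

γ = L₀/L = 354/283 = 1.25088.
The same γ dilates the second interval: 1.25088 × 455 minutes = 569.2 minutes.

569.2 minutes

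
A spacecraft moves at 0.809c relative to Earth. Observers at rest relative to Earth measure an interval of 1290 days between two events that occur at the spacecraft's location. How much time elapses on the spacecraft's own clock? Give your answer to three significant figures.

γ = 1/√(1 − β²) = 1/√(1 − 0.654481) = 1/√0.345519 = 1/0.587809 = 1.7012.
The spacecraft's clock runs slow as seen from Earth, so Δτ = Δt/γ = 1290/1.7012 = 758 days.

758 days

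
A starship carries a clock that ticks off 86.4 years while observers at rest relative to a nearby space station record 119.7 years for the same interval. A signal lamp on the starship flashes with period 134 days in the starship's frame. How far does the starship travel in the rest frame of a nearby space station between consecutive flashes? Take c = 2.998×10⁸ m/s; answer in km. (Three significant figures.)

γ = Δt/Δτ = 119.7/86.4 = 1.38542.
β = √(1 − 1/γ²) = 0.6921. Lab-frame period = γτ = 1.38542×134 days = 185.65 days. Distance = βc × γτ = 0.6921 × 2.998×10⁸ m/s × 16040160 s = 3.3282×10^15 m = 3.33×10^12 km.

3.33×10^12 km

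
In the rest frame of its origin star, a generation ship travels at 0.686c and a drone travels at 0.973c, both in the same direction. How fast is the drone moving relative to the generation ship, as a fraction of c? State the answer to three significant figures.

0.863c

Transform to the generation ship's frame: u' = (u − v)/(1 − uv/c²).
u' = (0.973 − 0.686)/(1 − 0.973×0.686) = 0.287/0.332522 = 0.8631.
Speed in the generation ship's frame: 0.863c (in the same direction).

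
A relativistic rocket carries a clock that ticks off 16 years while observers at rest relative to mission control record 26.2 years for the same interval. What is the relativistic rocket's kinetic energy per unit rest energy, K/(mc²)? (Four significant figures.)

γ = Δt/Δτ = 26.2/16 = 1.6375.
Since K = (γ−1)mc², K/(mc²) = 1.6375 − 1 = 0.6375.

0.6375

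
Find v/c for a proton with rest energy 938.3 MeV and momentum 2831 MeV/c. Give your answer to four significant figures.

βγ = pc/(mc²) = 2831/938.3 = 3.0172.
Since γ² = 1 + (βγ)² = 10.1035, γ = √10.1035 = 3.1786, and β = (βγ)/γ = 3.0172/3.1786 = 0.9492.

0.9492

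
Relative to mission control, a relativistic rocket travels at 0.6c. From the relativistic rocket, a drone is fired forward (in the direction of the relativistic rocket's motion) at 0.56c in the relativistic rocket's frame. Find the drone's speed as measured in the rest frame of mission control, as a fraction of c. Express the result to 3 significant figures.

0.868c

Relativistic velocity addition: u = (u' + v)/(1 + u'v/c²), with u' = 0.56c and v = 0.6c.
Numerator: 0.56 + 0.6 = 1.16. Denominator: 1 + (0.56)(0.6) = 1.336.
u = 1.16/1.336 = 0.86826, so the speed is 0.868c.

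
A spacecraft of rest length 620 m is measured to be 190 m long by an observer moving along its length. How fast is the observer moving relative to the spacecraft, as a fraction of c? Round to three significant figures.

Length contraction gives γ = L₀/L = 620/190 = 3.2632.
β = √(1 − 1/γ²) = √0.90609 = 0.952.

0.952c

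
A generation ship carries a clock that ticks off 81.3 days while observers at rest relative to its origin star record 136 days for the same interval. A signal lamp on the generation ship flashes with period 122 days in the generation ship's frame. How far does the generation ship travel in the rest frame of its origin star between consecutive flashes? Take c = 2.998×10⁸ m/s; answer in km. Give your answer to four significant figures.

4.238×10^12 km

From Δt = γΔτ: γ = 136/81.3 = 1.67282.
β = √(1 − 1/γ²) = 0.80165. Lab-frame period = γτ = 1.67282×122 days = 204.08 days. Distance = βc × γτ = 0.80165 × 2.998×10⁸ m/s × 17632512 s = 4.2377×10^15 m = 4.238×10^12 km.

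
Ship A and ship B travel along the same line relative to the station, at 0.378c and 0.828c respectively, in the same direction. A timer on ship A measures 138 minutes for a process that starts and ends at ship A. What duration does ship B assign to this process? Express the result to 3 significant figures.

183 minutes

Transform ship A's velocity into ship B's frame: (0.378 − 0.828)/(1 − 0.378·0.828) = −0.45/0.687016, so the relative speed is 0.65501c.
At |u| = 0.65501c, γ = (1 − 0.429038)^(−1/2) = 1.3234.
Ship A's interval is proper; time dilation gives Δt_B = γΔτ = 1.3234 × 138 minutes = 183 minutes.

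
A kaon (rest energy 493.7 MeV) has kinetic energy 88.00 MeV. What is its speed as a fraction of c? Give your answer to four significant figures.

0.5288c

γ = 1 + K/(mc²) = 1 + 88.00/493.7 = 1.1782.
β = √(1 − 1/γ²) = √(1 − 0.720381) = √0.279619 = 0.5288.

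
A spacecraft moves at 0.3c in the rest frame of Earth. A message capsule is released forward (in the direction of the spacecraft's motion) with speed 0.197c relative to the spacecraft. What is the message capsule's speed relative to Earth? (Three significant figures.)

0.469c

Relativistic velocity addition: u = (u' + v)/(1 + u'v/c²), with u' = 0.197c and v = 0.3c.
Numerator: 0.197 + 0.3 = 0.497. Denominator: 1 + (0.197)(0.3) = 1.0591.
u = 0.497/1.0591 = 0.46927, so the speed is 0.469c.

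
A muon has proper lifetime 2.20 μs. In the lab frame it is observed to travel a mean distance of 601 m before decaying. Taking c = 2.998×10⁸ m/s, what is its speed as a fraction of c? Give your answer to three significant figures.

Let x = d/(cτ) = 601.0 m / (2.998×10⁸ m/s × 2.200×10^-6 s) = 0.91121. Since d = βγcτ, x = βγ = β/√(1−β²).
Solving: β² = x²/(1+x²) = 0.830304/1.830304 = 0.453643, so β = 0.674.

0.674c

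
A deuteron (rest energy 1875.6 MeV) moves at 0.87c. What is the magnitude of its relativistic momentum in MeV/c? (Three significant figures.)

γ = 1/√(1 − β²) = 1/√(1 − 0.7569) = 1/√0.2431 = 1/0.493052 = 2.0282.
Momentum: p = γβ·mc = 2.0282 × 0.87 × 1875.6 MeV/c = 3310 MeV/c.

3310 MeV/c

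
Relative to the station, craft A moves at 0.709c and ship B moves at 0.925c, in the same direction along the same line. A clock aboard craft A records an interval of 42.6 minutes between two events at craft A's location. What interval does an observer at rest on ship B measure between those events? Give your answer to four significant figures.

54.72 minutes

Speed of craft A in ship B's frame: u = (v_A − v_B)/(1 − v_A v_B/c²) = (0.709 − 0.925)/(1 − 0.709×0.925) = −0.216/0.344175 = −0.62759; |u| = 0.62759c.
γ for this relative speed: γ = 1/√(1 − 0.393869) = 1.2844.
The clock on craft A records proper time, so ship B measures Δt = γΔτ = 1.2844 × 42.6 = 54.72 minutes.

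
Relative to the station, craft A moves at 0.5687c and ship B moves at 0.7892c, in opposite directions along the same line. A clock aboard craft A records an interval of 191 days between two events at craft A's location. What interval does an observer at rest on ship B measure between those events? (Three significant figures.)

548 days

Speed of craft A in ship B's frame: u = (v_A + v_B)/(1 + v_A v_B/c²) = (0.5687 + 0.7892)/(1 + 0.5687×0.7892) = 1.3579/1.44881804 = 0.93725; |u| = 0.93725c.
At |u| = 0.93725c, γ = (1 − 0.878438)^(−1/2) = 2.8681.
The clock on craft A records proper time, so ship B measures Δt = γΔτ = 2.8681 × 191 = 548 days.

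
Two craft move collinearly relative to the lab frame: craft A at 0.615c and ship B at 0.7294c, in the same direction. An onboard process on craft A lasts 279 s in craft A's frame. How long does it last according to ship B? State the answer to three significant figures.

285 s

The velocity of craft A relative to ship B is (0.615 − 0.7294)c / (1 − 0.615×0.7294) = −0.20746c; relative speed 0.20746c.
At |u| = 0.20746c, γ = (1 − 0.0430397)^(−1/2) = 1.0222.
The clock on craft A records proper time, so ship B measures Δt = γΔτ = 1.0222 × 279 = 285 s.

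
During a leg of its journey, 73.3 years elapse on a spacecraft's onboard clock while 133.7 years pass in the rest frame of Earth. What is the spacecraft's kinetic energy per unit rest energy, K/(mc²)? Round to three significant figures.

γ = Δt/Δτ = 133.7/73.3 = 1.82401.
K/(mc²) = γ − 1 = 1.82401 − 1 = 0.824.

0.824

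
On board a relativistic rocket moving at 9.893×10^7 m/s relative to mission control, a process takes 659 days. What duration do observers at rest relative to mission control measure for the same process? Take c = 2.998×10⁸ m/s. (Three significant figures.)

β = v/c = (9.893×10^7 m/s)/(2.998×10⁸ m/s) = 0.329987.
γ = 1/√(1 − β²) = 1/√(1 − 0.1088914) = 1/√0.8911086 = 1/0.943985 = 1.0593.
The onboard clock measures proper time, so the interval in the rest frame of mission control is dilated: Δt = γ·Δτ = 1.0593 × 659 days = 698 days.

698 days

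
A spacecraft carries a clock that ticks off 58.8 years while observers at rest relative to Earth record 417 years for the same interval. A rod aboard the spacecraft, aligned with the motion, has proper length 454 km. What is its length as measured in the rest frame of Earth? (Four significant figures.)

The time-dilation ratio gives γ = 417/58.8 = 7.09184.
L = L₀/γ = 454/7.09184 = 64.02 km.

64.02 km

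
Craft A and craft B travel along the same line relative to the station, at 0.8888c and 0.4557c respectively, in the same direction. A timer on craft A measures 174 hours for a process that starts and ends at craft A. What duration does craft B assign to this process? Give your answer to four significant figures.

The velocity of craft A relative to craft B is (0.8888 − 0.4557)c / (1 − 0.8888×0.4557) = 0.72793c; relative speed 0.72793c.
γ for this relative speed: γ = 1/√(1 − 0.529882) = 1.4585.
The clock on craft A records proper time, so craft B measures Δt = γΔτ = 1.4585 × 174 = 253.8 hours.

253.8 hours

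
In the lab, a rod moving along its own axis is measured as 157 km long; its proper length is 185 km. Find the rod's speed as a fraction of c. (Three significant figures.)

Length contraction gives γ = L₀/L = 185/157 = 1.1783.
β = √(1 − 1/γ²) = √0.279742 = 0.529.

0.529c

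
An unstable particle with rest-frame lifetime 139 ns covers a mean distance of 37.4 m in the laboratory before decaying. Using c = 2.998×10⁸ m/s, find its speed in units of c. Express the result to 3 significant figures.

0.668c

d = βγcτ ⇒ βγ = d/(cτ) = 37.40 m / (41.6722 m) = 0.89748.
β = (βγ)/√(1+(βγ)²) = 0.89748/√1.80547 = 0.668.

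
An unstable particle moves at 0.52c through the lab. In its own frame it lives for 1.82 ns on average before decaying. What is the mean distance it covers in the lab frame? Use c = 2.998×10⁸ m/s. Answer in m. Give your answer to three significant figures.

β² = 0.2704, so γ = 1/√0.7296 = 1.1707.
Lab-frame lifetime: Δt = γτ = 1.1707 × 1.82 ns = 2.1307 ns.
Distance: d = vΔt = 0.52 × 2.998×10⁸ m/s × 2.1307×10^-9 s = 0.332 m.

0.332 m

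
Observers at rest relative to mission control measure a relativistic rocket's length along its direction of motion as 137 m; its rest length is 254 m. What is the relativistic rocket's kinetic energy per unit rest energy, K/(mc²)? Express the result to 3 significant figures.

0.854

Length contraction gives γ = L₀/L = 254/137 = 1.85401.
K/(mc²) = γ − 1 = 1.85401 − 1 = 0.854.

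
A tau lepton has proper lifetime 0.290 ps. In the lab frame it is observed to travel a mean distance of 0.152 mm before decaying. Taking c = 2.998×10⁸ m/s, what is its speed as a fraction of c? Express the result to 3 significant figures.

Let x = d/(cτ) = 1.520×10^-4 m / (2.998×10⁸ m/s × 2.900×10^-13 s) = 1.7483. Since d = βγcτ, x = βγ = β/√(1−β²).
Solving: β² = x²/(1+x²) = 3.05655/4.05655 = 0.753485, so β = 0.868.

0.868c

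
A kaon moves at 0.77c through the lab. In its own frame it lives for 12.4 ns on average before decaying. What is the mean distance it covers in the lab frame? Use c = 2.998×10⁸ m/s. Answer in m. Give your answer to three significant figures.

Lorentz factor: γ = (1 − 0.5929)^(−1/2) = 1.5673.
Lab-frame lifetime: Δt = γτ = 1.5673 × 12.4 ns = 19.435 ns.
Distance: d = vΔt = 0.77 × 2.998×10⁸ m/s × 1.9435×10^-8 s = 4.49 m.

4.49 m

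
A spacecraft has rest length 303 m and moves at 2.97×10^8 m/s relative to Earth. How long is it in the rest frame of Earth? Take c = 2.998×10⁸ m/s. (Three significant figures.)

41.3 m

β = v/c = (2.97×10^8 m/s)/(2.998×10⁸ m/s) = 0.99066.
Lorentz factor: γ = (1 − 0.9814072356)^(−1/2) = 7.3338.
Length contraction: L = L₀/γ = 303/7.3338 = 41.3 m.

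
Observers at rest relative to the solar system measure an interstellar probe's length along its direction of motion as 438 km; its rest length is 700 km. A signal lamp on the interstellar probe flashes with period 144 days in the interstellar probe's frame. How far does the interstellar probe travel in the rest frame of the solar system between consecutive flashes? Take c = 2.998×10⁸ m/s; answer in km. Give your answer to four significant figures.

γ = L₀/L = 700/438 = 1.59817.
β = √(1 − 1/γ²) = 0.78005. Lab-frame period = γτ = 1.59817×144 days = 230.14 days. Distance = βc × γτ = 0.78005 × 2.998×10⁸ m/s × 19884096 s = 4.6501×10^15 m = 4.650×10^12 km.

4.650×10^12 km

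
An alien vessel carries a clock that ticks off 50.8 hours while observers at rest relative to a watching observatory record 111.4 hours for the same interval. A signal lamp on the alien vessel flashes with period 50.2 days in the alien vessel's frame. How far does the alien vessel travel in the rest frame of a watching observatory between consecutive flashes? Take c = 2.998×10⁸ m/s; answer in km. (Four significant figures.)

2.538×10^12 km

From Δt = γΔτ: γ = 111.4/50.8 = 2.19291.
β = √(1 − 1/γ²) = 0.88997. Lab-frame period = γτ = 2.19291×50.2 days = 110.08 days. Distance = βc × γτ = 0.88997 × 2.998×10⁸ m/s × 9510912 s = 2.5376×10^15 m = 2.538×10^12 km.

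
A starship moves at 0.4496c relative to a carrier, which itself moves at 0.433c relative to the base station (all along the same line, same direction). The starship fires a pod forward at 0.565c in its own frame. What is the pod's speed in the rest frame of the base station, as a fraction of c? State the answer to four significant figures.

Compose velocities in two stages. Stage 1 (into S'): u₁ = (0.565+0.4496)/(1+0.565×0.4496) = 0.80908.
Stage 2 (into S): u = (0.80908+0.433)/(1+0.80908×0.433) = 0.91983, so the speed is 0.9198c.

0.9198c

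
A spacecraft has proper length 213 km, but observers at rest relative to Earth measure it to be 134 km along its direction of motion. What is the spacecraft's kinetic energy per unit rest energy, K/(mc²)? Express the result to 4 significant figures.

0.5896

Length contraction gives γ = L₀/L = 213/134 = 1.58955.
Since K = (γ−1)mc², K/(mc²) = 1.58955 − 1 = 0.5896.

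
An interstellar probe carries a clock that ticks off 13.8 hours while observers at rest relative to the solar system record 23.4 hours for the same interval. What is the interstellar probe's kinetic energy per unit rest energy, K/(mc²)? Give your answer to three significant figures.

0.696

γ = Δt/Δτ = 23.4/13.8 = 1.69565.
Since K = (γ−1)mc², K/(mc²) = 1.69565 − 1 = 0.696.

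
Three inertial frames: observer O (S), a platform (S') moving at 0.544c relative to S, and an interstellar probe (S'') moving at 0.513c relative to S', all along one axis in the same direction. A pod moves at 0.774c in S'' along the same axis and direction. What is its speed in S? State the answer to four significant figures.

First combine the pod and interstellar probe (S''→S'): u₁ = (0.774 + 0.513)/(1 + 0.774×0.513) = 1.287/1.397062 = 0.92122.
Then combine with the platform (S'→S): u = (0.92122 + 0.544)/(1 + 0.92122×0.544) = 1.46522/1.50114368 = 0.97607.

0.9761c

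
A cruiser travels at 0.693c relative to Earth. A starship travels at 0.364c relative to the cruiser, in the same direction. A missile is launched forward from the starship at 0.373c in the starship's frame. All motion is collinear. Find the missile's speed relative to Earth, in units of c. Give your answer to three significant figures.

0.926c

Compose velocities in two stages. Stage 1 (into S'): u₁ = (0.373+0.364)/(1+0.373×0.364) = 0.6489.
Stage 2 (into S): u = (0.6489+0.693)/(1+0.6489×0.693) = 0.92565, so the speed is 0.926c.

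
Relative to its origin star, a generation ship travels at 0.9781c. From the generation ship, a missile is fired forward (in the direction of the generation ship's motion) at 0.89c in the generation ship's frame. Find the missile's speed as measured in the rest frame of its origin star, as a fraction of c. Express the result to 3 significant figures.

In units of c, u = (u' + v)/(1 + u'v) with u' = 0.89 and v = 0.9781.
Numerator: 0.89 + 0.9781 = 1.8681. Denominator: 1 + (0.89)(0.9781) = 1.870509.
u = 1.8681/1.870509 = 0.99871, so the speed is 0.999c.

0.999c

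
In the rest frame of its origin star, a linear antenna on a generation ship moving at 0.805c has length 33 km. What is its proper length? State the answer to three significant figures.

Lorentz factor: γ = (1 − 0.648025)^(−1/2) = 1.6856.
Proper length: L₀ = γ·L = 1.6856 × 33 = 55.6 km.

55.6 km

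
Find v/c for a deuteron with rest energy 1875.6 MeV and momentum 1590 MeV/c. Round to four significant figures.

pc/(mc²) = 1590/1875.6 = 0.84773 = βγ = β/√(1−β²).
So β² = x²/(1 + x²) with x = 0.84773: x² = 0.718646, β² = 0.718646/1.718646 = 0.418147, β = 0.6466.

0.6466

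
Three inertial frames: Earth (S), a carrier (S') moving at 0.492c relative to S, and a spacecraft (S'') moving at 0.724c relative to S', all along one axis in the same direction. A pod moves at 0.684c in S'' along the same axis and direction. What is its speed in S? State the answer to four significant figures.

First combine the pod and spacecraft (S''→S'): u₁ = (0.684 + 0.724)/(1 + 0.684×0.724) = 1.408/1.495216 = 0.94167.
Then combine with the carrier (S'→S): u = (0.94167 + 0.492)/(1 + 0.94167×0.492) = 1.43367/1.46330164 = 0.97975.

0.9798c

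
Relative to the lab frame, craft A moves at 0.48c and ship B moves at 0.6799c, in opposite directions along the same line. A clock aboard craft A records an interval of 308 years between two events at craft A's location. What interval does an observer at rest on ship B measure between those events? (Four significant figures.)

Speed of craft A in ship B's frame: u = (v_A + v_B)/(1 + v_A v_B/c²) = (0.48 + 0.6799)/(1 + 0.48×0.6799) = 1.1599/1.326352 = 0.8745; |u| = 0.8745c.
At |u| = 0.8745c, γ = (1 − 0.76475)^(−1/2) = 2.0617.
Craft A's interval is proper; time dilation gives Δt_B = γΔτ = 2.0617 × 308 years = 635.0 years.

635.0 years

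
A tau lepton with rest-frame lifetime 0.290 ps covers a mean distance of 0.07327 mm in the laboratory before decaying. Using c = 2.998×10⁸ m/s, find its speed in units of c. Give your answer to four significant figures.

d = βγcτ ⇒ βγ = d/(cτ) = 7.327×10^-5 m / (8.6942×10^-5 m) = 0.84275.
β = (βγ)/√(1+(βγ)²) = 0.84275/√1.710228 = 0.6444.

0.6444c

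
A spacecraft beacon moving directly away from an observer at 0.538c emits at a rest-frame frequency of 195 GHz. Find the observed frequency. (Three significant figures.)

107 GHz

Relativistic Doppler (source moving away): f_obs = f_src · √((1−β)/(1+β)).
With β = 0.538: factor = √(0.462/1.538) = 0.54808.
f_obs = 195 × 0.54808 = 107 GHz.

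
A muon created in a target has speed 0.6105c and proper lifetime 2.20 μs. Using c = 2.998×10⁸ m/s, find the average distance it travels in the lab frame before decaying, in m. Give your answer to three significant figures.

β² = 0.37271025, so γ = 1/√0.62728975 = 1.2626.
Lab-frame lifetime: Δt = γτ = 1.2626 × 2.20 μs = 2.7777 μs.
Distance: d = vΔt = 0.6105 × 2.998×10⁸ m/s × 2.7777×10^-6 s = 508 m.

508 m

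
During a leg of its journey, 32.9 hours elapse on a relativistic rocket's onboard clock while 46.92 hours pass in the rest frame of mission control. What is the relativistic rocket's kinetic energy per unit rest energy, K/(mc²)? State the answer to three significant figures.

0.426

The time-dilation ratio gives γ = 46.92/32.9 = 1.42614.
Since K = (γ−1)mc², K/(mc²) = 1.42614 − 1 = 0.426.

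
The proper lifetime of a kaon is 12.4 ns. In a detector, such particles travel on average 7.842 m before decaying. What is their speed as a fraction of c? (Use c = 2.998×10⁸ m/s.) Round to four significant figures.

Lab distance = (lab lifetime)·v = γτ·βc, so βγ = d/(cτ) = 7.842/(2.998×10⁸ × 1.240×10^-8) = 2.1095.
With βγ = 2.1095: γ² = 1 + (βγ)² = 5.44999, and β = (βγ)/γ = 2.1095/2.33452 = 0.9036.

0.9036c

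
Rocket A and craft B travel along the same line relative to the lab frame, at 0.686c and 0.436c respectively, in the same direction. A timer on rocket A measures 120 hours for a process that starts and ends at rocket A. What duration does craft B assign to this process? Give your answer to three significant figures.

128 hours

The velocity of rocket A relative to craft B is (0.686 − 0.436)c / (1 − 0.686×0.436) = 0.35668c; relative speed 0.35668c.
At |u| = 0.35668c, γ = (1 − 0.127221)^(−1/2) = 1.0704.
Rocket A's interval is proper; time dilation gives Δt_B = γΔτ = 1.0704 × 120 hours = 128 hours.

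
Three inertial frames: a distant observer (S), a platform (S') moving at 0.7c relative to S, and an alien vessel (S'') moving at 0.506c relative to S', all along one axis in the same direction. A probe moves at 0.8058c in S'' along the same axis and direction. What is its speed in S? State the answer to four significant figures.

Apply u = (u'+v)/(1+u'v) twice. Probe in the platform frame: (0.8058+0.506)/(1+0.8058·0.506) = 1.3118/1.4077348 = 0.93185c.
That velocity, transformed to the rest frame of a distant observer: (0.93185+0.7)/(1+0.93185·0.7) = 1.63185/1.652295 = 0.98763c.

0.9876c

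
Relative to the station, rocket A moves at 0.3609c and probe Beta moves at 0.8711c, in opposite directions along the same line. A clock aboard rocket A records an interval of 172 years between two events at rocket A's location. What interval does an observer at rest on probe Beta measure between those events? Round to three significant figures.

Transform rocket A's velocity into probe Beta's frame: (0.3609 + 0.8711)/(1 + 0.3609·0.8711) = 1.232/1.31437999, so the relative speed is 0.93732c.
γ for this relative speed: γ = 1/√(1 − 0.878569) = 2.8697.
The clock on rocket A records proper time, so probe Beta measures Δt = γΔτ = 2.8697 × 172 = 494 years.

494 years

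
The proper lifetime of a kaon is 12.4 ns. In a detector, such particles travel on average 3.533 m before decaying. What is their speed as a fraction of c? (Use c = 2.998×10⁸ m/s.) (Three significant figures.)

0.689c

Let x = d/(cτ) = 3.533 m / (2.998×10⁸ m/s × 1.240×10^-8 s) = 0.95036. Since d = βγcτ, x = βγ = β/√(1−β²).
Solving: β² = x²/(1+x²) = 0.903184/1.903184 = 0.474565, so β = 0.689.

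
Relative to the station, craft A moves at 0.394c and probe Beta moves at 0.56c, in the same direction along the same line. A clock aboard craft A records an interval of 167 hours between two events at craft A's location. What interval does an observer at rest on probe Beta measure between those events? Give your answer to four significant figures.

Speed of craft A in probe Beta's frame: u = (v_A − v_B)/(1 − v_A v_B/c²) = (0.394 − 0.56)/(1 − 0.394×0.56) = −0.166/0.77936 = −0.213; |u| = 0.213c.
At |u| = 0.213c, γ = (1 − 0.045369)^(−1/2) = 1.0235.
Craft A's interval is proper; time dilation gives Δt_B = γΔτ = 1.0235 × 167 hours = 170.9 hours.

170.9 hours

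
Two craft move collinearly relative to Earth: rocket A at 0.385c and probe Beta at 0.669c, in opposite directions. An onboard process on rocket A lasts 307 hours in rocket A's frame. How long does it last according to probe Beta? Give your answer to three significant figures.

The velocity of rocket A relative to probe Beta is (0.385 + 0.669)c / (1 + 0.385×0.669) = 0.83813c; relative speed 0.83813c.
γ for this relative speed: γ = 1/√(1 − 0.702462) = 1.8333.
The clock on rocket A records proper time, so probe Beta measures Δt = γΔτ = 1.8333 × 307 = 563 hours.

563 hours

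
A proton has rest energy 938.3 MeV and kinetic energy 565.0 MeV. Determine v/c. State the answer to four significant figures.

0.7813

γ = 1 + K/(mc²) = 1 + 565.0/938.3 = 1.6022.
β = √(1 − 1/γ²) = √(1 − 0.389553) = √0.610447 = 0.7813.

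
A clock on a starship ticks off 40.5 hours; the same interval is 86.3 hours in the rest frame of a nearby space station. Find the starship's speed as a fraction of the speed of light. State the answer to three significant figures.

0.883c

γ = Δt/Δτ = 86.3/40.5 = 2.1309.
β = √(1 − 1/γ²) = √(1 − 0.220229) = √0.779771 = 0.883.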